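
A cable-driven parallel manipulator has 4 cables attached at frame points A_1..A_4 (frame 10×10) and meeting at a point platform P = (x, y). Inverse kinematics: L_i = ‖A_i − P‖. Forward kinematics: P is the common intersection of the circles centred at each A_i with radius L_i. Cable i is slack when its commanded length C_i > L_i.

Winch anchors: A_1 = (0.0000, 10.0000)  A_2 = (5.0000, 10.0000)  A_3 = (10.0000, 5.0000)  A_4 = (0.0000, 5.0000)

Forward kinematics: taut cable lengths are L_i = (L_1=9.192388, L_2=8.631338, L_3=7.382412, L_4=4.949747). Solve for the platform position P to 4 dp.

circle eqns → linear via eq_j − eq_1; set q_j = A_j·A_j − L_j²
q_1 = 0.0000+100.0000−84.5000 = 15.5000
-10.0000·x + 0.0000·y = q_1−q_2 = -35.0000
-20.0000·x + 10.0000·y = q_1−q_3 = -55.0000
0.0000·x + 10.0000·y = q_1−q_4 = 15.0000
solve first two rows → x=3.5000, y=1.5000
check cable 4: ‖A_4−P‖² = 24.5000 ≈ L_4² = 24.5000 ✓

(3.5000, 1.5000)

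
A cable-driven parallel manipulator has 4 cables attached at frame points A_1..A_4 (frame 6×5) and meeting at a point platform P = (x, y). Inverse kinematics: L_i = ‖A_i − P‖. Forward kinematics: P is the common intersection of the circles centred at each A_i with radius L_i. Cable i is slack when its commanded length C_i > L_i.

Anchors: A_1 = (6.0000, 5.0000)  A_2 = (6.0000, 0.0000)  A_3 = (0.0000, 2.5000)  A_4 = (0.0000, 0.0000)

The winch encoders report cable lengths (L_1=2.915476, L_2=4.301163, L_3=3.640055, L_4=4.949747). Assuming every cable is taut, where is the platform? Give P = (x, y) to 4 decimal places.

expand ‖A_i−P‖²=L_i² and subtract eq 1 (q_i ≔ ‖A_i‖²−L_i²)
q_1 = 36.0000+25.0000−8.5000 = 52.5000
eq1−eq2 → [0.0000  10.0000]·P = 35.0000
eq1−eq3 → [12.0000  5.0000]·P = 59.5000
eq1−eq4 → [12.0000  10.0000]·P = 77.0000
2×2 solve → P = (3.5000, 3.5000)
check cable 4: ‖A_4−P‖² = 24.5000 ≈ L_4² = 24.5000 ✓

(3.5000, 3.5000)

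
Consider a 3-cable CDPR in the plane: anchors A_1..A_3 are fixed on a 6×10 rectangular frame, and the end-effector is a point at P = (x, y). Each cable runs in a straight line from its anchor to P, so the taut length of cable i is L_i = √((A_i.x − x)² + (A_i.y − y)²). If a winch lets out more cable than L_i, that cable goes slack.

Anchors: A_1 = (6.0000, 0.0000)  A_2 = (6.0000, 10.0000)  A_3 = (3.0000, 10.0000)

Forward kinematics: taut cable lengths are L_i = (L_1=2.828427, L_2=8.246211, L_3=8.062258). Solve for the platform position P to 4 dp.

(4.0000, 2.0000)

expand ‖A_i−P‖²=L_i² and subtract eq 1 (q_i ≔ ‖A_i‖²−L_i²)
q_1 = 36.0000+0.0000−8.0000 = 28.0000
eq1−eq2 → [0.0000  -20.0000]·P = -40.0000
eq1−eq3 → [6.0000  -20.0000]·P = -16.0000
2×2 solve → P = (4.0000, 2.0000)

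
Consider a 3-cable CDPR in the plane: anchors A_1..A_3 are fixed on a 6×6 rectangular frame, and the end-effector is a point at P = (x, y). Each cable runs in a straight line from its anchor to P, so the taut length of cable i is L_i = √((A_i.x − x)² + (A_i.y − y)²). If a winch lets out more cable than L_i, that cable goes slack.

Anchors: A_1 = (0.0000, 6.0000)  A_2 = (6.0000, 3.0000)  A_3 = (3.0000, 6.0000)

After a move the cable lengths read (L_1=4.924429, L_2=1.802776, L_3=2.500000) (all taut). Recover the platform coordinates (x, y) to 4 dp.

circle eqns → linear via eq_j − eq_1; set q_j = A_j·A_j − L_j²
q_1 = 0.0000+36.0000−24.2500 = 11.7500
-12.0000·x + 6.0000·y = q_1−q_2 = -30.0000
-6.0000·x + 0.0000·y = q_1−q_3 = -27.0000
solve first two rows → x=4.5000, y=4.0000

(4.5000, 4.0000)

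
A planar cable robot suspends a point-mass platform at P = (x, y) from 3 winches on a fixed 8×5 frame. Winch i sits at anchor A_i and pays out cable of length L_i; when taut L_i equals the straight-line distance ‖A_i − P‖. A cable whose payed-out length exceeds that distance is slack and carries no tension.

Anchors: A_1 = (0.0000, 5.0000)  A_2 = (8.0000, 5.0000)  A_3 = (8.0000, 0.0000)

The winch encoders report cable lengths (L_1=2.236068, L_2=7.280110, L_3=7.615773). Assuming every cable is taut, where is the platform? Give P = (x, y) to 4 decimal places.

expand ‖A_i−P‖²=L_i² and subtract eq 1 (c_i ≔ ‖A_i‖²−L_i²)
c_1 = 0.0000+25.0000−5.0000 = 20.0000
eq1−eq2 → [-16.0000  0.0000]·P = -16.0000
eq1−eq3 → [-16.0000  10.0000]·P = 14.0000
2×2 solve → P = (1.0000, 3.0000)

(1.0000, 3.0000)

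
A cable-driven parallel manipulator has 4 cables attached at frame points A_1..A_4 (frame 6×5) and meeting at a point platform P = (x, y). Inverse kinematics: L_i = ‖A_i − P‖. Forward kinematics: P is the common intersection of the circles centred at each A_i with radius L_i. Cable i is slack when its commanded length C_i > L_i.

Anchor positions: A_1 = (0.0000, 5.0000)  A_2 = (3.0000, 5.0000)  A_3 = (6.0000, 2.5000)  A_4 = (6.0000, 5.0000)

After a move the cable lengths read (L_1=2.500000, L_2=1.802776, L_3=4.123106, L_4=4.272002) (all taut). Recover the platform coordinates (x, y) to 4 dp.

(2.0000, 3.5000)

circle eqns → linear via eq_j − eq_1; set c_j = A_j·A_j − L_j²
c_1 = 0.0000+25.0000−6.2500 = 18.7500
-6.0000·x + 0.0000·y = c_1−c_2 = -12.0000
-12.0000·x + 5.0000·y = c_1−c_3 = -6.5000
-12.0000·x + 0.0000·y = c_1−c_4 = -24.0000
solve first two rows → x=2.0000, y=3.5000
check cable 4: ‖A_4−P‖² = 18.2500 ≈ L_4² = 18.2500 ✓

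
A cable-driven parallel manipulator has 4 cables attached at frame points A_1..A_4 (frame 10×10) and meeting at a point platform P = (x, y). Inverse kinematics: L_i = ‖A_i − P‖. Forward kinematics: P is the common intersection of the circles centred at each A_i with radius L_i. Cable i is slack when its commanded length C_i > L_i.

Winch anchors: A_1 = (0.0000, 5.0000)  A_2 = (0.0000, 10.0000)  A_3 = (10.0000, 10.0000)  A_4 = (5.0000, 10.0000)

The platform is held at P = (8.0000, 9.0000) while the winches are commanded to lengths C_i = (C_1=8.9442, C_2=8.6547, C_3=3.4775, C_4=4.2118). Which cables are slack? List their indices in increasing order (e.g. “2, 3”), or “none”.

cable 1: L_1 = ‖A_1−P‖ = 8.9443;  C_1 = 8.9442 → taut
cable 2: L_2 = ‖A_2−P‖ = 8.0623;  C_2 = 8.6547 → slack
cable 3: L_3 = ‖A_3−P‖ = 2.2361;  C_3 = 3.4775 → slack
cable 4: L_4 = ‖A_4−P‖ = 3.1623;  C_4 = 4.2118 → slack

2, 3, 4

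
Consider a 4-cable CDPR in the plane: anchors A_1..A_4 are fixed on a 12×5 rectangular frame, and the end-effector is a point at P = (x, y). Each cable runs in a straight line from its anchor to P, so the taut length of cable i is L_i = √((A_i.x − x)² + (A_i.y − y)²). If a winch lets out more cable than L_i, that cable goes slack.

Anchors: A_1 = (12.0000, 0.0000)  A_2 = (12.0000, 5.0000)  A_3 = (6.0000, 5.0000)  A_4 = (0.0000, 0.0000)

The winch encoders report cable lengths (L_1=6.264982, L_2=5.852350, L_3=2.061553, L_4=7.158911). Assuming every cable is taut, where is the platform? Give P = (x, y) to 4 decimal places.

(6.5000, 3.0000)

expand ‖A_i−P‖²=L_i² and subtract eq 1 (q_i ≔ ‖A_i‖²−L_i²)
q_1 = 144.0000+0.0000−39.2500 = 104.7500
eq1−eq2 → [0.0000  -10.0000]·P = -30.0000
eq1−eq3 → [12.0000  -10.0000]·P = 48.0000
eq1−eq4 → [24.0000  0.0000]·P = 156.0000
2×2 solve → P = (6.5000, 3.0000)
check cable 4: ‖A_4−P‖² = 51.2500 ≈ L_4² = 51.2500 ✓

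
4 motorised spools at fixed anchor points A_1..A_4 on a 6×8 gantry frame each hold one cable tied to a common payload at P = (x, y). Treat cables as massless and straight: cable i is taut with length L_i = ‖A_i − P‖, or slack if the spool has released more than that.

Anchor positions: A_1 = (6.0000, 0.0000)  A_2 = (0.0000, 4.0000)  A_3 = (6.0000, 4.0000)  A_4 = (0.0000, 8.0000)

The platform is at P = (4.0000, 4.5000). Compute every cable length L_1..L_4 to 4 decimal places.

L_1 = √((6.0000−4.0000)² + (0.0000−4.5000)²) = 4.9244
L_2 = √((0.0000−4.0000)² + (4.0000−4.5000)²) = 4.0311
L_3 = √((6.0000−4.0000)² + (4.0000−4.5000)²) = 2.0616
L_4 = √((0.0000−4.0000)² + (8.0000−4.5000)²) = 5.3151

(4.9244, 4.0311, 2.0616, 5.3151)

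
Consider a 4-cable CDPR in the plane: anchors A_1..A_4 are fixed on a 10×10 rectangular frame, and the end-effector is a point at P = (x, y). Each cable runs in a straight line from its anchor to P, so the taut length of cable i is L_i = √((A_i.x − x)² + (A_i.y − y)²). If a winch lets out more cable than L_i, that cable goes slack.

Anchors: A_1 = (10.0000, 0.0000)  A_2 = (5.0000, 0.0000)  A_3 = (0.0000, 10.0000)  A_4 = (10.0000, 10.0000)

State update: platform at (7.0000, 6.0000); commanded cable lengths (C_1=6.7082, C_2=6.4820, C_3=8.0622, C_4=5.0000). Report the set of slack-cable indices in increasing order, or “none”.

cable 1: L_1 = ‖A_1−P‖ = 6.7082;  C_1 = 6.7082 → taut
cable 2: L_2 = ‖A_2−P‖ = 6.3246;  C_2 = 6.4820 → slack
cable 3: L_3 = ‖A_3−P‖ = 8.0623;  C_3 = 8.0622 → taut
cable 4: L_4 = ‖A_4−P‖ = 5.0000;  C_4 = 5.0000 → taut

2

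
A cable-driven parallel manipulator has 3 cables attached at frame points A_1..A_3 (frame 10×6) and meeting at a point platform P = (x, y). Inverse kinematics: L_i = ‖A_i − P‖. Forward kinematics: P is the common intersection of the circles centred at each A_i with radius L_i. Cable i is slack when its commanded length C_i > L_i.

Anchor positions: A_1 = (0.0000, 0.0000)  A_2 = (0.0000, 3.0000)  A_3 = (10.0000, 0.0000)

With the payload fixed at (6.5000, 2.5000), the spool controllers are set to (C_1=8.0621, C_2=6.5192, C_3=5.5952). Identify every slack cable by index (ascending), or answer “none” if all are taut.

i=1: geometric 6.9642 vs commanded 8.0621 ⇒ slack
i=2: geometric 6.5192 vs commanded 6.5192 ⇒ taut
i=3: geometric 4.3012 vs commanded 5.5952 ⇒ slack

1, 3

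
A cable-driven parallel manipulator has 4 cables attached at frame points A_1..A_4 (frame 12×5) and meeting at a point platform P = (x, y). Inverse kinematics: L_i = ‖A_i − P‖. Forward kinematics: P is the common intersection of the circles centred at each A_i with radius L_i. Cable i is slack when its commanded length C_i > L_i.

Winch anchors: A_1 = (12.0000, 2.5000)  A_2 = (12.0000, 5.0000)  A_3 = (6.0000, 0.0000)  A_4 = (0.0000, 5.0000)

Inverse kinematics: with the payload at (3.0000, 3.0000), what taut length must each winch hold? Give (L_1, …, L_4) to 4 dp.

L_1: Δ = A_1−P = (9.0000, -0.5000) → ‖Δ‖ = √81.2500 = 9.0139
L_2: Δ = A_2−P = (9.0000, 2.0000) → ‖Δ‖ = √85.0000 = 9.2195
L_3: Δ = A_3−P = (3.0000, -3.0000) → ‖Δ‖ = √18.0000 = 4.2426
L_4: Δ = A_4−P = (-3.0000, 2.0000) → ‖Δ‖ = √13.0000 = 3.6056

(9.0139, 9.2195, 4.2426, 3.6056)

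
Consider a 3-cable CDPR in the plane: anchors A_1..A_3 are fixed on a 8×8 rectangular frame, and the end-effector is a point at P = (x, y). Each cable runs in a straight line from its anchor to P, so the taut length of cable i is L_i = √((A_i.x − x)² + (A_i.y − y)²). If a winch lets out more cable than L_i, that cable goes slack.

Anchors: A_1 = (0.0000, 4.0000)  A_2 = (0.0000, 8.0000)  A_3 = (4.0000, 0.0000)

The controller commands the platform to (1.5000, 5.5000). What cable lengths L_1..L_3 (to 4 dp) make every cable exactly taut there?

cable 1: Δx=-1.5000, Δy=-1.5000; L_1 = √(Δx²+Δy²) = 2.1213
cable 2: Δx=-1.5000, Δy=2.5000; L_2 = √(Δx²+Δy²) = 2.9155
cable 3: Δx=2.5000, Δy=-5.5000; L_3 = √(Δx²+Δy²) = 6.0415

(2.1213, 2.9155, 6.0415)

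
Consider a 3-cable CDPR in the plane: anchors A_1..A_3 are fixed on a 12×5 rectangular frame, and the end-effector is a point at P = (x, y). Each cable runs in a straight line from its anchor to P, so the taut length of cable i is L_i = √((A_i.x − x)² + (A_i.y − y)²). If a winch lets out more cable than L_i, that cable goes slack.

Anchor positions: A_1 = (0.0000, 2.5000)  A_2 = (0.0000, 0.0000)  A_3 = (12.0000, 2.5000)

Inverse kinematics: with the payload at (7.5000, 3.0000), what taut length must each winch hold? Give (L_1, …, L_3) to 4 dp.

cable 1: Δx=-7.5000, Δy=-0.5000; L_1 = √(Δx²+Δy²) = 7.5166
cable 2: Δx=-7.5000, Δy=-3.0000; L_2 = √(Δx²+Δy²) = 8.0777
cable 3: Δx=4.5000, Δy=-0.5000; L_3 = √(Δx²+Δy²) = 4.5277

(7.5166, 8.0777, 4.5277)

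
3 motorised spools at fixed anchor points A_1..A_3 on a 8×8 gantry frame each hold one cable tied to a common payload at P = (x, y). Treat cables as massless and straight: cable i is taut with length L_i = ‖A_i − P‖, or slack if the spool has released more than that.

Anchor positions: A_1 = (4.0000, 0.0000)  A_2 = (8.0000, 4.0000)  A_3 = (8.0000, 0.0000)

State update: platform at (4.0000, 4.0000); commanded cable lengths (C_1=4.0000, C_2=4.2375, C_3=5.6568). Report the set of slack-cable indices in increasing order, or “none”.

2

cable 1: L_1 = ‖A_1−P‖ = 4.0000;  C_1 = 4.0000 → taut
cable 2: L_2 = ‖A_2−P‖ = 4.0000;  C_2 = 4.2375 → slack
cable 3: L_3 = ‖A_3−P‖ = 5.6569;  C_3 = 5.6568 → taut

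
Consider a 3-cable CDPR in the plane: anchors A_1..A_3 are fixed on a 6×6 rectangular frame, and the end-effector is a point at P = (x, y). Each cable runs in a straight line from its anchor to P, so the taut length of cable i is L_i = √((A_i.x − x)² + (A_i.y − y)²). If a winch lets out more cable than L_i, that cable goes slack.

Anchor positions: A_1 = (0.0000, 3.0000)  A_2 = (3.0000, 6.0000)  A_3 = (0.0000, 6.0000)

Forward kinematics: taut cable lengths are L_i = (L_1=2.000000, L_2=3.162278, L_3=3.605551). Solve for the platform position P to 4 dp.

(2.0000, 3.0000)

circle eqns → linear via eq_j − eq_1; set q_j = A_j·A_j − L_j²
q_1 = 0.0000+9.0000−4.0000 = 5.0000
-6.0000·x − 6.0000·y = q_1−q_2 = -30.0000
0.0000·x − 6.0000·y = q_1−q_3 = -18.0000
solve first two rows → x=2.0000, y=3.0000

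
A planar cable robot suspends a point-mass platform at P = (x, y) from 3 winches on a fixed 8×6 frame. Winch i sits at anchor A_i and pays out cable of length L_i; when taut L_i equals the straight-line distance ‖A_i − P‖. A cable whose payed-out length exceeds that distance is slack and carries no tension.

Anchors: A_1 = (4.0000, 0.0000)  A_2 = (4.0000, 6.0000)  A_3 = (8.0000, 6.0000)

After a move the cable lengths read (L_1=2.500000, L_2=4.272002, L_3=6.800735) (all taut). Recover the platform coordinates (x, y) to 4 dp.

each cable: (A_i−P)·(A_i−P) = L_i²; let k_i = ‖A_i‖²−L_i²
k_1 = 16.0000+0.0000−6.2500 = 9.7500
row 1: 0.0000x − 12.0000y = -24.0000  (k_2=33.7500)
row 2: -8.0000x − 12.0000y = -44.0000  (k_3=53.7500)
Cramer on rows 1–2 → x = 2.5000, y = 2.0000

(2.5000, 2.0000)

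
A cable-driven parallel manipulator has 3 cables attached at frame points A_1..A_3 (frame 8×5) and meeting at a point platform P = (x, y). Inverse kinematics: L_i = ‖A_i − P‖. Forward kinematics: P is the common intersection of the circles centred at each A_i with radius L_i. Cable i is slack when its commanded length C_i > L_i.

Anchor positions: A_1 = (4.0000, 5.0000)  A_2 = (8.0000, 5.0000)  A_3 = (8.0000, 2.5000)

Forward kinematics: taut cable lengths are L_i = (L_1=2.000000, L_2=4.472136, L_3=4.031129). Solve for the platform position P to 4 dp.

(4.0000, 3.0000)

expand ‖A_i−P‖²=L_i² and subtract eq 1 (k_i ≔ ‖A_i‖²−L_i²)
k_1 = 16.0000+25.0000−4.0000 = 37.0000
eq1−eq2 → [-8.0000  0.0000]·P = -32.0000
eq1−eq3 → [-8.0000  5.0000]·P = -17.0000
2×2 solve → P = (4.0000, 3.0000)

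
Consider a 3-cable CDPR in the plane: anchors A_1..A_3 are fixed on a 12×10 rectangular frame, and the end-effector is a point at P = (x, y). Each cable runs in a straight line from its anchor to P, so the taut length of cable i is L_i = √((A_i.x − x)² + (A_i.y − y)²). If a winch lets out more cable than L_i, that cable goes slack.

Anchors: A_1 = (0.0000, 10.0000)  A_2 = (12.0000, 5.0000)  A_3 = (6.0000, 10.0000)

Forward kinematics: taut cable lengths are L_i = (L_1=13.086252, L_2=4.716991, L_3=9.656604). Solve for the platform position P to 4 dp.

(9.5000, 1.0000)

each cable: (A_i−P)·(A_i−P) = L_i²; let k_i = ‖A_i‖²−L_i²
k_1 = 0.0000+100.0000−171.2500 = -71.2500
row 1: -24.0000x + 10.0000y = -218.0000  (k_2=146.7500)
row 2: -12.0000x + 0.0000y = -114.0000  (k_3=42.7500)
Cramer on rows 1–2 → x = 9.5000, y = 1.0000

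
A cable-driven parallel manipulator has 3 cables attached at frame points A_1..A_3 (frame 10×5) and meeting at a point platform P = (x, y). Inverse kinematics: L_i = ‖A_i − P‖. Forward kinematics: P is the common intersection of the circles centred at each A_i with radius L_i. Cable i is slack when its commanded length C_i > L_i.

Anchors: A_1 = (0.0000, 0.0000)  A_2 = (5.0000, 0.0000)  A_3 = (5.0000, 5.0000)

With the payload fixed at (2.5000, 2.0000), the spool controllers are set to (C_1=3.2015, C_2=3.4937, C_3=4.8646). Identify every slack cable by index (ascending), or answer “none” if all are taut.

cable 1: L_1 = ‖A_1−P‖ = 3.2016;  C_1 = 3.2015 → taut
cable 2: L_2 = ‖A_2−P‖ = 3.2016;  C_2 = 3.4937 → slack
cable 3: L_3 = ‖A_3−P‖ = 3.9051;  C_3 = 4.8646 → slack

2, 3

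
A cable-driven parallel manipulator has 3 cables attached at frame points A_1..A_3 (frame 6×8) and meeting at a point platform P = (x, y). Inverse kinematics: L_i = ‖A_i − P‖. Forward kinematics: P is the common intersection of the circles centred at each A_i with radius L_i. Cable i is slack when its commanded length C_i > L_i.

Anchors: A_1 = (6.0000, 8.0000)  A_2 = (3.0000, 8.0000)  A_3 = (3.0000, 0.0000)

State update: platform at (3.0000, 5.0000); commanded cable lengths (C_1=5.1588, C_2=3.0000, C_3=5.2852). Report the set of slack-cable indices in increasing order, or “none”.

i=1: geometric 4.2426 vs commanded 5.1588 ⇒ slack
i=2: geometric 3.0000 vs commanded 3.0000 ⇒ taut
i=3: geometric 5.0000 vs commanded 5.2852 ⇒ slack

1, 3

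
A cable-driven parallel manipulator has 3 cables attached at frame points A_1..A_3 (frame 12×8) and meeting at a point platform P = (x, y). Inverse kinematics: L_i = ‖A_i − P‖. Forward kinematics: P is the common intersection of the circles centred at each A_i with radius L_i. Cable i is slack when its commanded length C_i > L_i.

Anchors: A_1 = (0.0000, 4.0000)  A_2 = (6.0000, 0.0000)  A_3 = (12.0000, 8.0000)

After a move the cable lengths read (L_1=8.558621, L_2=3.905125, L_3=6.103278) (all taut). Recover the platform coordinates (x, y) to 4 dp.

each cable: (A_i−P)·(A_i−P) = L_i²; let k_i = ‖A_i‖²−L_i²
k_1 = 0.0000+16.0000−73.2500 = -57.2500
row 1: -12.0000x + 8.0000y = -78.0000  (k_2=20.7500)
row 2: -24.0000x − 8.0000y = -228.0000  (k_3=170.7500)
Cramer on rows 1–2 → x = 8.5000, y = 3.0000

(8.5000, 3.0000)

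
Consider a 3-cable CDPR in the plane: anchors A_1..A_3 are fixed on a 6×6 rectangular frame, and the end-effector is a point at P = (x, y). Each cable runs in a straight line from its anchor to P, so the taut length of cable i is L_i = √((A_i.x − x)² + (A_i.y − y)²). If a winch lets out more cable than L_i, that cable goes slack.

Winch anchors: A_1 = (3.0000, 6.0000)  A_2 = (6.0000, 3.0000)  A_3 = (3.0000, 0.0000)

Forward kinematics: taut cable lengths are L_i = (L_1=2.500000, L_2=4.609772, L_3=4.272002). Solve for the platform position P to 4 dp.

(1.5000, 4.0000)

expand ‖A_i−P‖²=L_i² and subtract eq 1 (q_i ≔ ‖A_i‖²−L_i²)
q_1 = 9.0000+36.0000−6.2500 = 38.7500
eq1−eq2 → [-6.0000  6.0000]·P = 15.0000
eq1−eq3 → [0.0000  12.0000]·P = 48.0000
2×2 solve → P = (1.5000, 4.0000)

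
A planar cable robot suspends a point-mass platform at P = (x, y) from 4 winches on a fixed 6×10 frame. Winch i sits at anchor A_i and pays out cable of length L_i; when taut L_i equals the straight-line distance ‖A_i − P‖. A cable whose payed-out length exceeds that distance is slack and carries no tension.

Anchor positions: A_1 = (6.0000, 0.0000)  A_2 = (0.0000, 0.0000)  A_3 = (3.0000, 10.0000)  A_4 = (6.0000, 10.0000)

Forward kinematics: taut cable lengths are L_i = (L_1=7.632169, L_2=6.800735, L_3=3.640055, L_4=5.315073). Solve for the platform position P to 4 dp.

expand ‖A_i−P‖²=L_i² and subtract eq 1 (q_i ≔ ‖A_i‖²−L_i²)
q_1 = 36.0000+0.0000−58.2500 = -22.2500
eq1−eq2 → [12.0000  0.0000]·P = 24.0000
eq1−eq3 → [6.0000  -20.0000]·P = -118.0000
eq1−eq4 → [0.0000  -20.0000]·P = -130.0000
2×2 solve → P = (2.0000, 6.5000)
check cable 4: ‖A_4−P‖² = 28.2500 ≈ L_4² = 28.2500 ✓

(2.0000, 6.5000)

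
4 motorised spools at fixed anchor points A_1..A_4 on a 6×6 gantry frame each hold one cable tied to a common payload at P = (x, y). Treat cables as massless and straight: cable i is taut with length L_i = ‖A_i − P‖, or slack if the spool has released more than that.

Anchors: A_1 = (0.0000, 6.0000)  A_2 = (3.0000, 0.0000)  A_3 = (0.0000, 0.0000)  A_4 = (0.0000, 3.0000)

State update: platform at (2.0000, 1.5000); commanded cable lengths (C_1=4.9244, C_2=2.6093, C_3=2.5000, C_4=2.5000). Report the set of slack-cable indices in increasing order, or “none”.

2

cable 1: √((-2.0000)²+(4.5000)²)=4.9244, C_1=4.9244: taut
cable 2: √((1.0000)²+(-1.5000)²)=1.8028, C_2=2.6093: slack
cable 3: √((-2.0000)²+(-1.5000)²)=2.5000, C_3=2.5000: taut
cable 4: √((-2.0000)²+(1.5000)²)=2.5000, C_4=2.5000: taut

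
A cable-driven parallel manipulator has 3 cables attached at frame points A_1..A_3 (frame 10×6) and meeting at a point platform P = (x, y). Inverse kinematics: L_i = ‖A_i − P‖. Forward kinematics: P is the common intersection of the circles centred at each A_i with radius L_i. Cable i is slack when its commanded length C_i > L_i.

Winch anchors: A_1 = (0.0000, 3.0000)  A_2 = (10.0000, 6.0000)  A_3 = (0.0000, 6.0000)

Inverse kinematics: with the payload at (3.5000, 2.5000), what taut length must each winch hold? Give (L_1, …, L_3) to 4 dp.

(3.5355, 7.3824, 4.9497)

L_1 = √((0.0000−3.5000)² + (3.0000−2.5000)²) = 3.5355
L_2 = √((10.0000−3.5000)² + (6.0000−2.5000)²) = 7.3824
L_3 = √((0.0000−3.5000)² + (6.0000−2.5000)²) = 4.9497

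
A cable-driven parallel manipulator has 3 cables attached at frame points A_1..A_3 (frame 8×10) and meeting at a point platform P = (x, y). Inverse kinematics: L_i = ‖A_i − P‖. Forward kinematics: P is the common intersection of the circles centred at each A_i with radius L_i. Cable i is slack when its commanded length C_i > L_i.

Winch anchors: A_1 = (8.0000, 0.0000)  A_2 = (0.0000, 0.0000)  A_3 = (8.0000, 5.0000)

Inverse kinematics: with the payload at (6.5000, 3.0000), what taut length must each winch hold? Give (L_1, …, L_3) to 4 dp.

cable 1: Δx=1.5000, Δy=-3.0000; L_1 = √(Δx²+Δy²) = 3.3541
cable 2: Δx=-6.5000, Δy=-3.0000; L_2 = √(Δx²+Δy²) = 7.1589
cable 3: Δx=1.5000, Δy=2.0000; L_3 = √(Δx²+Δy²) = 2.5000

(3.3541, 7.1589, 2.5000)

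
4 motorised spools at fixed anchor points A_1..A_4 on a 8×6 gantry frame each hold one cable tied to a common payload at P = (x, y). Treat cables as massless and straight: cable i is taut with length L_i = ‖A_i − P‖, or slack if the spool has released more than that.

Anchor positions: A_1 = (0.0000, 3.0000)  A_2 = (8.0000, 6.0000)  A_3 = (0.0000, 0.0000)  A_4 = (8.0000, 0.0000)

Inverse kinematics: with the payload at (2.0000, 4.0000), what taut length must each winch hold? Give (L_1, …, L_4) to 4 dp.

L_1 = √((0.0000−2.0000)² + (3.0000−4.0000)²) = 2.2361
L_2 = √((8.0000−2.0000)² + (6.0000−4.0000)²) = 6.3246
L_3 = √((0.0000−2.0000)² + (0.0000−4.0000)²) = 4.4721
L_4 = √((8.0000−2.0000)² + (0.0000−4.0000)²) = 7.2111

(2.2361, 6.3246, 4.4721, 7.2111)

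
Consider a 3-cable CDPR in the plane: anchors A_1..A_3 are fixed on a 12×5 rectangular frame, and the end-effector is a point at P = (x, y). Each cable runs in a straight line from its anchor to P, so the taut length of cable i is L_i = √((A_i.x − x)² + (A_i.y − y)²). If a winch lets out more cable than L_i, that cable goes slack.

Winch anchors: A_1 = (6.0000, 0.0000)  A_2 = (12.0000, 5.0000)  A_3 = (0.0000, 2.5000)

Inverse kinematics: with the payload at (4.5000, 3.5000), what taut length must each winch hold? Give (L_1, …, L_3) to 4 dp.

L_1: Δ = A_1−P = (1.5000, -3.5000) → ‖Δ‖ = √14.5000 = 3.8079
L_2: Δ = A_2−P = (7.5000, 1.5000) → ‖Δ‖ = √58.5000 = 7.6485
L_3: Δ = A_3−P = (-4.5000, -1.0000) → ‖Δ‖ = √21.2500 = 4.6098

(3.8079, 7.6485, 4.6098)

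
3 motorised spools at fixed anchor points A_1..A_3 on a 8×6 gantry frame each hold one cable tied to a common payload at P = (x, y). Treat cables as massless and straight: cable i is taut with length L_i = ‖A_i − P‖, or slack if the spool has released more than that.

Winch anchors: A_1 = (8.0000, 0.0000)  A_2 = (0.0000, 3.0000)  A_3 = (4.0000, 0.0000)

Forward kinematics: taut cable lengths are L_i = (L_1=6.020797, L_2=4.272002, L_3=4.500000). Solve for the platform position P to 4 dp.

each cable: (A_i−P)·(A_i−P) = L_i²; let k_i = ‖A_i‖²−L_i²
k_1 = 64.0000+0.0000−36.2500 = 27.7500
row 1: 16.0000x − 6.0000y = 37.0000  (k_2=-9.2500)
row 2: 8.0000x + 0.0000y = 32.0000  (k_3=-4.2500)
Cramer on rows 1–2 → x = 4.0000, y = 4.5000

(4.0000, 4.5000)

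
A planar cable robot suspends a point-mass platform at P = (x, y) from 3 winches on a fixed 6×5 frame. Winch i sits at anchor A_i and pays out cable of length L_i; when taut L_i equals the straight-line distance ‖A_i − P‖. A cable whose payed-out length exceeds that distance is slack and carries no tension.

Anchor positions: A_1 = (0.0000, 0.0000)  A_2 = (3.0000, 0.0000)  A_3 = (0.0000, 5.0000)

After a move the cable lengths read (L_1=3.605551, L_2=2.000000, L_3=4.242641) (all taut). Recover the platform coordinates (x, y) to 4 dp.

circle eqns → linear via eq_j − eq_1; set q_j = A_j·A_j − L_j²
q_1 = 0.0000+0.0000−13.0000 = -13.0000
-6.0000·x + 0.0000·y = q_1−q_2 = -18.0000
0.0000·x − 10.0000·y = q_1−q_3 = -20.0000
solve first two rows → x=3.0000, y=2.0000

(3.0000, 2.0000)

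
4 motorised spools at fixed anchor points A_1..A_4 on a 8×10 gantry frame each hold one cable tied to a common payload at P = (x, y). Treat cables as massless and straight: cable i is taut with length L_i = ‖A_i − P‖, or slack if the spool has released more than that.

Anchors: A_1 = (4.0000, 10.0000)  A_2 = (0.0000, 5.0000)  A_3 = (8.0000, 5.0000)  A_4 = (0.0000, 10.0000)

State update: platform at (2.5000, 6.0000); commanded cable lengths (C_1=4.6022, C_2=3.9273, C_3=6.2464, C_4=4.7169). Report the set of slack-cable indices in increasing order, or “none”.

1, 2, 3

cable 1: L_1 = ‖A_1−P‖ = 4.2720;  C_1 = 4.6022 → slack
cable 2: L_2 = ‖A_2−P‖ = 2.6926;  C_2 = 3.9273 → slack
cable 3: L_3 = ‖A_3−P‖ = 5.5902;  C_3 = 6.2464 → slack
cable 4: L_4 = ‖A_4−P‖ = 4.7170;  C_4 = 4.7169 → taut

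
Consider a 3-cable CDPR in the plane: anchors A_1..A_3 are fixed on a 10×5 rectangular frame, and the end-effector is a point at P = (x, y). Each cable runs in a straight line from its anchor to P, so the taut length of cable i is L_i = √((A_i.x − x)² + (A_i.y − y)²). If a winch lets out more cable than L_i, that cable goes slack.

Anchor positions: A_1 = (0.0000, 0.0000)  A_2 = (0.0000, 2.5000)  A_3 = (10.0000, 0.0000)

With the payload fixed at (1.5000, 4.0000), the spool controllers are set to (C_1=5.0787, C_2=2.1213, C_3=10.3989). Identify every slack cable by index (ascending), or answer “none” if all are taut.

cable 1: L_1 = ‖A_1−P‖ = 4.2720;  C_1 = 5.0787 → slack
cable 2: L_2 = ‖A_2−P‖ = 2.1213;  C_2 = 2.1213 → taut
cable 3: L_3 = ‖A_3−P‖ = 9.3941;  C_3 = 10.3989 → slack

1, 3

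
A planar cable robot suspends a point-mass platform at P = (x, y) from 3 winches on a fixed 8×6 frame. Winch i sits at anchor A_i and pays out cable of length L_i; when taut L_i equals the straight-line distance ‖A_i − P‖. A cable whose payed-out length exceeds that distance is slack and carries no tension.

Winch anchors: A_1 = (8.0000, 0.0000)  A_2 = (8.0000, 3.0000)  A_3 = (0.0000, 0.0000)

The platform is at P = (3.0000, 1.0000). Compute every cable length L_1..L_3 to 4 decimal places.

cable 1: Δx=5.0000, Δy=-1.0000; L_1 = √(Δx²+Δy²) = 5.0990
cable 2: Δx=5.0000, Δy=2.0000; L_2 = √(Δx²+Δy²) = 5.3852
cable 3: Δx=-3.0000, Δy=-1.0000; L_3 = √(Δx²+Δy²) = 3.1623

(5.0990, 5.3852, 3.1623)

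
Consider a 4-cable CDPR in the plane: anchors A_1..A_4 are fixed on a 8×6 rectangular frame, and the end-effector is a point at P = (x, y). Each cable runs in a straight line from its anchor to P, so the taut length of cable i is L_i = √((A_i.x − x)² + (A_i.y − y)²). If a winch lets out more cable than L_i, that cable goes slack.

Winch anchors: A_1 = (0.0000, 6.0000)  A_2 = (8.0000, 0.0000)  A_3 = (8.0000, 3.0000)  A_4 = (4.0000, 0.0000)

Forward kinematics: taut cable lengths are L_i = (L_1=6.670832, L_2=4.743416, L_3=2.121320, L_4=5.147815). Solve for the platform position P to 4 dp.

circle eqns → linear via eq_j − eq_1; set q_j = A_j·A_j − L_j²
q_1 = 0.0000+36.0000−44.5000 = -8.5000
-16.0000·x + 12.0000·y = q_1−q_2 = -50.0000
-16.0000·x + 6.0000·y = q_1−q_3 = -77.0000
-8.0000·x + 12.0000·y = q_1−q_4 = 2.0000
solve first two rows → x=6.5000, y=4.5000
check cable 4: ‖A_4−P‖² = 26.5000 ≈ L_4² = 26.5000 ✓

(6.5000, 4.5000)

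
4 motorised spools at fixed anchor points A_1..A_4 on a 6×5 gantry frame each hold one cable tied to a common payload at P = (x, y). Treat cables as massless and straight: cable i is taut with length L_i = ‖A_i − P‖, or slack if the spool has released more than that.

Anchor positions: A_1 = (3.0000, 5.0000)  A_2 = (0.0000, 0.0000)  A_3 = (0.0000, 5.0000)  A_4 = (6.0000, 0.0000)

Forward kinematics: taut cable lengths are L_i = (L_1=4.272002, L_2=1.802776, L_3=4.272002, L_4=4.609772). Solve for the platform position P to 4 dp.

each cable: (A_i−P)·(A_i−P) = L_i²; let k_i = ‖A_i‖²−L_i²
k_1 = 9.0000+25.0000−18.2500 = 15.7500
row 1: 6.0000x + 10.0000y = 19.0000  (k_2=-3.2500)
row 2: 6.0000x + 0.0000y = 9.0000  (k_3=6.7500)
row 3: -6.0000x + 10.0000y = 1.0000  (k_4=14.7500)
Cramer on rows 1–2 → x = 1.5000, y = 1.0000
check cable 4: ‖A_4−P‖² = 21.2500 ≈ L_4² = 21.2500 ✓

(1.5000, 1.0000)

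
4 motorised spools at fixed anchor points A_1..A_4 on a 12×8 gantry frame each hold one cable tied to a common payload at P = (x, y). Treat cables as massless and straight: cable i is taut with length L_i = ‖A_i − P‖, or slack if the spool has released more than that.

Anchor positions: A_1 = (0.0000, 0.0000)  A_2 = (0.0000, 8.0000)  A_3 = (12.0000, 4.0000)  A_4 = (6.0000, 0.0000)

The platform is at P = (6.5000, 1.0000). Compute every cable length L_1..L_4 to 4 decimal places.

(6.5765, 9.5525, 6.2650, 1.1180)

L_1: Δ = A_1−P = (-6.5000, -1.0000) → ‖Δ‖ = √43.2500 = 6.5765
L_2: Δ = A_2−P = (-6.5000, 7.0000) → ‖Δ‖ = √91.2500 = 9.5525
L_3: Δ = A_3−P = (5.5000, 3.0000) → ‖Δ‖ = √39.2500 = 6.2650
L_4: Δ = A_4−P = (-0.5000, -1.0000) → ‖Δ‖ = √1.2500 = 1.1180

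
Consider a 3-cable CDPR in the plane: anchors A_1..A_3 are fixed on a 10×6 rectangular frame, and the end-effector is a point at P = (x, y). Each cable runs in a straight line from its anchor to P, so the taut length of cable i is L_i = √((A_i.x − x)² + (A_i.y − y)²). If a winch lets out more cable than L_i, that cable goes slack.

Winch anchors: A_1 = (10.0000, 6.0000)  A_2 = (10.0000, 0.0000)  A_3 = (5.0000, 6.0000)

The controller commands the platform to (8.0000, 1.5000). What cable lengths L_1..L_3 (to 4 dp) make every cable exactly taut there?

cable 1: Δx=2.0000, Δy=4.5000; L_1 = √(Δx²+Δy²) = 4.9244
cable 2: Δx=2.0000, Δy=-1.5000; L_2 = √(Δx²+Δy²) = 2.5000
cable 3: Δx=-3.0000, Δy=4.5000; L_3 = √(Δx²+Δy²) = 5.4083

(4.9244, 2.5000, 5.4083)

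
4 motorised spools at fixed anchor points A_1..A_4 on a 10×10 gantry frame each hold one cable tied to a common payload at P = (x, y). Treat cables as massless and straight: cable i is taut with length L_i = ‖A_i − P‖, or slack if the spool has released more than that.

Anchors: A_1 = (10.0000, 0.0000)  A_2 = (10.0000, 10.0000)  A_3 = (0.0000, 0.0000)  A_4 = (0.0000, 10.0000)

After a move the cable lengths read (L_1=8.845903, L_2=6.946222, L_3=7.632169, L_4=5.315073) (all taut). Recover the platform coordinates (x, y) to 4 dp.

(4.0000, 6.5000)

each cable: (A_i−P)·(A_i−P) = L_i²; let k_i = ‖A_i‖²−L_i²
k_1 = 100.0000+0.0000−78.2500 = 21.7500
row 1: 0.0000x − 20.0000y = -130.0000  (k_2=151.7500)
row 2: 20.0000x + 0.0000y = 80.0000  (k_3=-58.2500)
row 3: 20.0000x − 20.0000y = -50.0000  (k_4=71.7500)
Cramer on rows 1–2 → x = 4.0000, y = 6.5000
check cable 4: ‖A_4−P‖² = 28.2500 ≈ L_4² = 28.2500 ✓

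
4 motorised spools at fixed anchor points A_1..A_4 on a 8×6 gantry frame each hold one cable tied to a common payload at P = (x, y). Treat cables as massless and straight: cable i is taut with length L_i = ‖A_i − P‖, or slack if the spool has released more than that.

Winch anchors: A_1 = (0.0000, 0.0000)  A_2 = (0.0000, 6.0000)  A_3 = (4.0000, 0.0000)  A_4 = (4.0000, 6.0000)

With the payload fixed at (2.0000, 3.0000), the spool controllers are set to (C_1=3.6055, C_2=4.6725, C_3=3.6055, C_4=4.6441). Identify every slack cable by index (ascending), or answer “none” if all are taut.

2, 4

i=1: geometric 3.6056 vs commanded 3.6055 ⇒ taut
i=2: geometric 3.6056 vs commanded 4.6725 ⇒ slack
i=3: geometric 3.6056 vs commanded 3.6055 ⇒ taut
i=4: geometric 3.6056 vs commanded 4.6441 ⇒ slack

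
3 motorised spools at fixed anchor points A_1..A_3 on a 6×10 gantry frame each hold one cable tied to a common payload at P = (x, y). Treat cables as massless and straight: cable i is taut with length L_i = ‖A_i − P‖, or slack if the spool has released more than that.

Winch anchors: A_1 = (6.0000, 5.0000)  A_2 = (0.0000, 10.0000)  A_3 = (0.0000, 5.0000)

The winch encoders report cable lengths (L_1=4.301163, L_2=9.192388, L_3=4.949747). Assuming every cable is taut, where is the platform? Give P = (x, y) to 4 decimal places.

circle eqns → linear via eq_j − eq_1; set c_j = A_j·A_j − L_j²
c_1 = 36.0000+25.0000−18.5000 = 42.5000
12.0000·x − 10.0000·y = c_1−c_2 = 27.0000
12.0000·x + 0.0000·y = c_1−c_3 = 42.0000
solve first two rows → x=3.5000, y=1.5000

(3.5000, 1.5000)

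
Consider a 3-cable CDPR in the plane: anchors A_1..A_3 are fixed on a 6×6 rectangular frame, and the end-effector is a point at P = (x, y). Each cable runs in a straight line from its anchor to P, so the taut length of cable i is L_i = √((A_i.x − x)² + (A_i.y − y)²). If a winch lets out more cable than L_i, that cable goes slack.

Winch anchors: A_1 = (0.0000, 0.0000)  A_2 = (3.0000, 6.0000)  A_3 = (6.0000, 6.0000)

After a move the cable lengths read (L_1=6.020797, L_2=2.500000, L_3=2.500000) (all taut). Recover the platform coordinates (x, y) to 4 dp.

(4.5000, 4.0000)

each cable: (A_i−P)·(A_i−P) = L_i²; let q_i = ‖A_i‖²−L_i²
q_1 = 0.0000+0.0000−36.2500 = -36.2500
row 1: -6.0000x − 12.0000y = -75.0000  (q_2=38.7500)
row 2: -12.0000x − 12.0000y = -102.0000  (q_3=65.7500)
Cramer on rows 1–2 → x = 4.5000, y = 4.0000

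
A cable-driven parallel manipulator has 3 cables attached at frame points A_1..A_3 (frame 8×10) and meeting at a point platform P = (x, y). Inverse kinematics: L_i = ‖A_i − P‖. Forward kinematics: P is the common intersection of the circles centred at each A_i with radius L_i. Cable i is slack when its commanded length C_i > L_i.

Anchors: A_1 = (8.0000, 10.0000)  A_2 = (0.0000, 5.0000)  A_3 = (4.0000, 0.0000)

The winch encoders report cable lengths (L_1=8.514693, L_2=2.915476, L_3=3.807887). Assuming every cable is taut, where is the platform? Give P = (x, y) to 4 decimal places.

each cable: (A_i−P)·(A_i−P) = L_i²; let c_i = ‖A_i‖²−L_i²
c_1 = 64.0000+100.0000−72.5000 = 91.5000
row 1: 16.0000x + 10.0000y = 75.0000  (c_2=16.5000)
row 2: 8.0000x + 20.0000y = 90.0000  (c_3=1.5000)
Cramer on rows 1–2 → x = 2.5000, y = 3.5000

(2.5000, 3.5000)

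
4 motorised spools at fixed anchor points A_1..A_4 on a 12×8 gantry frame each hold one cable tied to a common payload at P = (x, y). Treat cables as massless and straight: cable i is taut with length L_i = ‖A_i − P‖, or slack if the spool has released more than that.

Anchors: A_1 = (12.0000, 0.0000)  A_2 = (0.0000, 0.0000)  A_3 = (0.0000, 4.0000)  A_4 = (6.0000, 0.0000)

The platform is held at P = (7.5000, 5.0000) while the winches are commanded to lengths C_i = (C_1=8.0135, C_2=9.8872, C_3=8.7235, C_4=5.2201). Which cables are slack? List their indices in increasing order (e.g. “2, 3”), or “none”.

1, 2, 3

cable 1: √((4.5000)²+(-5.0000)²)=6.7268, C_1=8.0135: slack
cable 2: √((-7.5000)²+(-5.0000)²)=9.0139, C_2=9.8872: slack
cable 3: √((-7.5000)²+(-1.0000)²)=7.5664, C_3=8.7235: slack
cable 4: √((-1.5000)²+(-5.0000)²)=5.2202, C_4=5.2201: taut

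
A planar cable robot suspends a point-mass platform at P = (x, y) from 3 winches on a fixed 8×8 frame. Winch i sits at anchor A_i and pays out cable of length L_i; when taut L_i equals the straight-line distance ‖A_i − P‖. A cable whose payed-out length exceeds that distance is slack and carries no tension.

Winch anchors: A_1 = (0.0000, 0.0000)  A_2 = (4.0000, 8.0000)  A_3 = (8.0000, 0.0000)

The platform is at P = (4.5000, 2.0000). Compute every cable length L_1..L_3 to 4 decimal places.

cable 1: Δx=-4.5000, Δy=-2.0000; L_1 = √(Δx²+Δy²) = 4.9244
cable 2: Δx=-0.5000, Δy=6.0000; L_2 = √(Δx²+Δy²) = 6.0208
cable 3: Δx=3.5000, Δy=-2.0000; L_3 = √(Δx²+Δy²) = 4.0311

(4.9244, 6.0208, 4.0311)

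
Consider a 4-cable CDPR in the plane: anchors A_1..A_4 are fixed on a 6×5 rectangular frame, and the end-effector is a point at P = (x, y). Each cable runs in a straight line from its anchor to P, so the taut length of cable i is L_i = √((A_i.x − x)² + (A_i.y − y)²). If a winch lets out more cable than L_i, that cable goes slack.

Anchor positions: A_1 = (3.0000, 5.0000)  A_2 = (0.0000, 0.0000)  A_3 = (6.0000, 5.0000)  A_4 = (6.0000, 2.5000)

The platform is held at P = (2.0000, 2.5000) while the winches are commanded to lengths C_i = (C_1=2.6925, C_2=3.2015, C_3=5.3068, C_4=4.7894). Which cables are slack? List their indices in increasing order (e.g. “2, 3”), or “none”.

3, 4

cable 1: √((1.0000)²+(2.5000)²)=2.6926, C_1=2.6925: taut
cable 2: √((-2.0000)²+(-2.5000)²)=3.2016, C_2=3.2015: taut
cable 3: √((4.0000)²+(2.5000)²)=4.7170, C_3=5.3068: slack
cable 4: √((4.0000)²+(0.0000)²)=4.0000, C_4=4.7894: slack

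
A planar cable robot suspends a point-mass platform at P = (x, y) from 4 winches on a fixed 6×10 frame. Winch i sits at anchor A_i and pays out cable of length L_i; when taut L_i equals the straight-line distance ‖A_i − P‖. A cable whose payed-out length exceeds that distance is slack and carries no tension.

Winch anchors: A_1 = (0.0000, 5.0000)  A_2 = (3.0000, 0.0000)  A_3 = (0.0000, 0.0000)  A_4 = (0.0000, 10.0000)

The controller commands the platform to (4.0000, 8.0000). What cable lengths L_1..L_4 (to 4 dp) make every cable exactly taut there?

(5.0000, 8.0623, 8.9443, 4.4721)

cable 1: Δx=-4.0000, Δy=-3.0000; L_1 = √(Δx²+Δy²) = 5.0000
cable 2: Δx=-1.0000, Δy=-8.0000; L_2 = √(Δx²+Δy²) = 8.0623
cable 3: Δx=-4.0000, Δy=-8.0000; L_3 = √(Δx²+Δy²) = 8.9443
cable 4: Δx=-4.0000, Δy=2.0000; L_4 = √(Δx²+Δy²) = 4.4721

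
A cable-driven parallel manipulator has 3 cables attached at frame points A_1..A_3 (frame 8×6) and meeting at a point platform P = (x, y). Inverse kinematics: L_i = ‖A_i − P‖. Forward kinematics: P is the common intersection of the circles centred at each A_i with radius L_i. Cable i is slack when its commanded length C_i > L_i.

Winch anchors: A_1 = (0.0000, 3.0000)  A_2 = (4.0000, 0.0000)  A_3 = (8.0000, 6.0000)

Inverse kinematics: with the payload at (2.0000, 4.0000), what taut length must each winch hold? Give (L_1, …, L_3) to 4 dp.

(2.2361, 4.4721, 6.3246)

L_1: Δ = A_1−P = (-2.0000, -1.0000) → ‖Δ‖ = √5.0000 = 2.2361
L_2: Δ = A_2−P = (2.0000, -4.0000) → ‖Δ‖ = √20.0000 = 4.4721
L_3: Δ = A_3−P = (6.0000, 2.0000) → ‖Δ‖ = √40.0000 = 6.3246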